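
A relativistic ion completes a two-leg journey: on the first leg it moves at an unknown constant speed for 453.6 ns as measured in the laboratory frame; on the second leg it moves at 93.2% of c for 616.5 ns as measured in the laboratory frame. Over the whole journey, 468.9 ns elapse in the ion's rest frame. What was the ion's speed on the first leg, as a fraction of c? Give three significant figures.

Leg 1: speed unknown; τ_1 = 453.6/γ_1.
Leg 2: β = 0.932; γ = 1/√(1 − 0.932²) = 1/√0.1314 = 2.759; τ_2 = 616.5/2.759 = 223.5 ns.
Total proper time: τ_1 + 223.5 = 468.9, so τ_1 = 468.9 − 223.5 = 245.4 ns.
γ_1 = 453.6/245.4 = 1.848; β = √(1 − 1/γ²) = √0.7072.

β = 0.841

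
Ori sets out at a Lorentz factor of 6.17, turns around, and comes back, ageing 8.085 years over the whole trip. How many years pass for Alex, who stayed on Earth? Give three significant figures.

γ = 6.17
Earth-frame duration is the dilated interval: Δt = γτ = 6.170 × 8.085 years.

Δt = 49.9 years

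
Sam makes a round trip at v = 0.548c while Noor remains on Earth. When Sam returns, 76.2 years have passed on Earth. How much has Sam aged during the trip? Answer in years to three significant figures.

γ = 1/√(1 − 0.548²) = 1/√0.6997 = 1.195
Sam's clock measures proper time along the trip: τ = Δt/γ = 76.2/1.195 years.

τ = 63.7 years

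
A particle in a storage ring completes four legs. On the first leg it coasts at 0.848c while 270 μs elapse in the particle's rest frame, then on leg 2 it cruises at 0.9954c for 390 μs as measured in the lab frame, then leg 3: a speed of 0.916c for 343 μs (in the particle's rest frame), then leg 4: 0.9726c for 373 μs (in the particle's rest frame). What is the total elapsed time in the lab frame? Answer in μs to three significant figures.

Δt = 3360 μs

Leg 1: γ = 1/√(1 − 0.848²) = 1/√0.2809 = 1.887; Δt_1 = 1.887 × 270 = 509.4 μs.
Leg 2: 390 μs is already measured in the lab frame.
Leg 3: γ = 1/√(1 − 0.916²) = 1/√0.1609 = 2.493; Δt_3 = 2.493 × 343 = 855.0 μs.
Leg 4: γ = 1/√(1 − 0.9726²) = 1/√0.05405 = 4.301; Δt_4 = 4.301 × 373 = 1604 μs.
Total: 509.4 + 390.0 + 855.0 + 1604 μs.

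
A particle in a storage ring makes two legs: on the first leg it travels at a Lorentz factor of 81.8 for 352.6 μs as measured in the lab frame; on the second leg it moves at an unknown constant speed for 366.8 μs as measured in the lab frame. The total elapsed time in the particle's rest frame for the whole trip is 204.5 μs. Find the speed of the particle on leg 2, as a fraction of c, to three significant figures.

β = 0.838

Leg 1: γ = 81.8; τ_1 = 352.6/81.80 = 4.311 μs.
Leg 2: speed unknown; τ_2 = 366.8/γ_2.
Total proper time: 4.311 + τ_2 = 204.5, so τ_2 = 204.5 − 4.311 = 200.2 μs.
γ_2 = 366.8/200.2 = 1.832; β = √(1 − 1/γ²) = √0.7021.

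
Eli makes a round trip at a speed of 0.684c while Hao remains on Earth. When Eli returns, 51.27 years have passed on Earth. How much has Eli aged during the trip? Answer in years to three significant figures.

τ = 37.4 years

γ = 1/√(1 − 0.684²) = 1/√0.5321 = 1.371
Eli's clock measures proper time along the trip: τ = Δt/γ = 51.27/1.371 years.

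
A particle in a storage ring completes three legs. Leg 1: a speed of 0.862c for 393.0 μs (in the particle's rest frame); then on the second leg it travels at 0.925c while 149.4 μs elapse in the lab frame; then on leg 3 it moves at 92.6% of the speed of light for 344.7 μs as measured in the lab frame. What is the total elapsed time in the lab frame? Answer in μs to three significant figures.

Leg 1: γ = 1/√(1 − 0.862²) = 1/√0.2570 = 1.973; Δt_1 = 1.973 × 393.0 = 775.3 μs.
Leg 2: 149.4 μs is already measured in the lab frame.
Leg 3: 344.7 μs is already measured in the lab frame.
Total: 775.3 + 149.4 + 344.7 μs.

Δt = 1270 μs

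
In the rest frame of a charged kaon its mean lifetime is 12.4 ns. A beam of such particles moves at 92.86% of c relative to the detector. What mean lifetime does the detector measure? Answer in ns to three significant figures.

β = 0.9286; γ = 1/√(1 − 0.9286²) = 1/√0.1377 = 2.695
The rest-frame lifetime is the proper time; the lab measures the dilated interval Δt = γτ₀ = 2.695 × 12.4 ns.

Δt = 33.4 ns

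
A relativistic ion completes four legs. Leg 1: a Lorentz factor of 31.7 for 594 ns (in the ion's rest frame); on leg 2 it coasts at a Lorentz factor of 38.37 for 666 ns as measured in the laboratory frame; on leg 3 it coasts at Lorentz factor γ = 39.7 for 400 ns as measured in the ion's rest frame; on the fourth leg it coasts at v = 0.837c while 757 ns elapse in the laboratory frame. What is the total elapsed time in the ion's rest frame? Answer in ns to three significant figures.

τ = 1430 ns

Leg 1: 594 ns is already measured in the ion's rest frame.
Leg 2: γ = 38.37; τ_2 = 666/38.37 = 17.36 ns.
Leg 3: 400 ns is already measured in the ion's rest frame.
Leg 4: γ = 1/√(1 − 0.837²) = 1/√0.2994 = 1.827; τ_4 = 757/1.827 = 414.2 ns.
Total: 594.0 + 17.36 + 400.0 + 414.2 ns.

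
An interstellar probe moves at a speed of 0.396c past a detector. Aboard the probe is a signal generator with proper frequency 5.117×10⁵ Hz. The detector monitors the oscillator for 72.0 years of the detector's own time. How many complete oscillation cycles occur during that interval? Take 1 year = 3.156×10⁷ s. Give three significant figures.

N = 1.07×10¹⁵

γ = 1/√(1 − 0.396²) = 1/√0.8432 = 1.089
During 72.0 years of lab time, the oscillator's proper time advances by τ = Δt/γ = 72.0/1.089 = 66.11 years = 2.087×10⁹ s.
N = f × τ = 5.117×10⁵ × 2.087×10⁹ = 1.068×10¹⁵.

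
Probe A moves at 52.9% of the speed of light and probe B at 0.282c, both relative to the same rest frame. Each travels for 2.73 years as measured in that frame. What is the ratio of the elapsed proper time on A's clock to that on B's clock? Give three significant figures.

τ_A/τ_B = 0.885

A: β = 0.529; γ = 1/√(1 − 0.529²) = 1/√0.7202 = 1.178. B: γ = 1/√(1 − 0.282²) = 1/√0.9205 = 1.042.
τ_A/τ_B = γ_B/γ_A = 1.042/1.178 = 0.8845, so τ_A/τ_B = 0.8845.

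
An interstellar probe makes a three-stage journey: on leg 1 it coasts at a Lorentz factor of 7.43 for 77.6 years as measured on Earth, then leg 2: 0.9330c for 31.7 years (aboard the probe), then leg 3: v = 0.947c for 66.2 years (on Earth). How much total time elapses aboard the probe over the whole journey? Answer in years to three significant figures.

Leg 1: γ = 7.43; τ_1 = 77.6/7.430 = 10.44 years.
Leg 2: 31.7 years is already measured aboard the probe.
Leg 3: γ = 1/√(1 − 0.947²) = 1/√0.1032 = 3.113; τ_3 = 66.2/3.113 = 21.27 years.
Total: 10.44 + 31.70 + 21.27 years.

τ = 63.4 years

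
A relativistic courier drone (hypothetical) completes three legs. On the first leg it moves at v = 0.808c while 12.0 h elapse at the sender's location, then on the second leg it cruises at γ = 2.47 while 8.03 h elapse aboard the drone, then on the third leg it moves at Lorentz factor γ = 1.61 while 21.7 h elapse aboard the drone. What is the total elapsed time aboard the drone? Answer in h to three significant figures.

τ = 36.8 h

Leg 1: γ = 1/√(1 − 0.808²) = 1/√0.3471 = 1.697; τ_1 = 12.0/1.697 = 7.070 h.
Leg 2: 8.03 h is already measured aboard the drone.
Leg 3: 21.7 h is already measured aboard the drone.
Total: 7.070 + 8.030 + 21.70 h.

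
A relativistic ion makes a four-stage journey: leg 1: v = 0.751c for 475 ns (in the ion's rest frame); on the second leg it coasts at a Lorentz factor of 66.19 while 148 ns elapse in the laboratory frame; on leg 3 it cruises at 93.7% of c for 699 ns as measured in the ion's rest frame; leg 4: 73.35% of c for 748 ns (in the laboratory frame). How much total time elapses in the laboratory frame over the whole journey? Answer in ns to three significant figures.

Δt = 3620 ns

Leg 1: γ = 1/√(1 − 0.751²) = 1/√0.4360 = 1.514; Δt_1 = 1.514 × 475 = 719.4 ns.
Leg 2: 148 ns is already measured in the laboratory frame.
Leg 3: β = 0.937; γ = 1/√(1 − 0.937²) = 1/√0.1220 = 2.863; Δt_3 = 2.863 × 699 = 2001 ns.
Leg 4: 748 ns is already measured in the laboratory frame.
Total: 719.4 + 148.0 + 2001 + 748.0 ns.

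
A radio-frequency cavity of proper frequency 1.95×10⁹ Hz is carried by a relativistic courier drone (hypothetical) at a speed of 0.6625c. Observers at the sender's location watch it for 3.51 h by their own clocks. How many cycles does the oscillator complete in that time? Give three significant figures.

N = 1.85×10¹³

γ = 1/√(1 − 0.6625²) = 1/√0.5611 = 1.335
During 3.51 h of lab time, the oscillator's proper time advances by τ = Δt/γ = 3.51/1.335 = 2.629 h = 9.465×10³ s.
N = f × τ = 1.95×10⁹ × 9.465×10³ = 1.846×10¹³.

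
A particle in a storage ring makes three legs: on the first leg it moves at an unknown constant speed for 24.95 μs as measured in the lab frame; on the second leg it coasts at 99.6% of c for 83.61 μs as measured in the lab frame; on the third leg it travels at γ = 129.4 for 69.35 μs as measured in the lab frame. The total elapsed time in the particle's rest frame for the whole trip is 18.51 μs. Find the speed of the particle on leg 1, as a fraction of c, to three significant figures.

β = 0.907

Leg 1: speed unknown; τ_1 = 24.95/γ_1.
Leg 2: β = 0.996; γ = 1/√(1 − 0.996²) = 1/√0.007984 = 11.19; τ_2 = 83.61/11.19 = 7.471 μs.
Leg 3: γ = 129.4; τ_3 = 69.35/129.4 = 0.5359 μs.
Total proper time: τ_1 + 7.471 + 0.5359 = 18.51, so τ_1 = 18.51 − 8.007 = 10.50 μs.
γ_1 = 24.95/10.50 = 2.375; β = √(1 − 1/γ²) = √0.8228.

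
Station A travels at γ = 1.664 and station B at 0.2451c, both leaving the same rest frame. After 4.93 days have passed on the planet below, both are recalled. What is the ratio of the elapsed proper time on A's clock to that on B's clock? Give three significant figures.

τ_A/τ_B = 0.620

A: γ = 1.664. B: γ = 1/√(1 − 0.2451²) = 1/√0.9399 = 1.031.
τ_A/τ_B = γ_B/γ_A = 1.031/1.664 = 0.6199, so τ_A/τ_B = 0.6199.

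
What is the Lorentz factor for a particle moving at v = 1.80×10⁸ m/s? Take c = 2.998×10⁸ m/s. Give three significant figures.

γ = 1.25

β = 1.80×10⁸/2.998×10⁸ = 0.6004; γ = 1/√(1 − 0.6004²) = 1.250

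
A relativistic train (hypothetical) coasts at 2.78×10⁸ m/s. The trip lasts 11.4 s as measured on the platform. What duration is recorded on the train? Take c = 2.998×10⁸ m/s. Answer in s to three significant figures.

β = 2.78×10⁸/2.998×10⁸ = 0.9273; γ = 1/√(1 − 0.9273²) = 2.671
The interval measured on the platform is the dilated one; the clock on the train measures the proper time τ = Δt/γ = 11.4/2.671 s.

τ = 4.27 s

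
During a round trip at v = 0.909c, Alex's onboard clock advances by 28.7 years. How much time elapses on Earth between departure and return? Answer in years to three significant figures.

γ = 1/√(1 − 0.909²) = 1/√0.1737 = 2.399
Earth-frame duration is the dilated interval: Δt = γτ = 2.399 × 28.7 years.

Δt = 68.9 years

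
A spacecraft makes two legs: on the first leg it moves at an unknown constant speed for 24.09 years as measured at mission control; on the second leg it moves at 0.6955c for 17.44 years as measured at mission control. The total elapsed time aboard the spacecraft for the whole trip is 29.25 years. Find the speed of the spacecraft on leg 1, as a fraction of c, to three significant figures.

Leg 1: speed unknown; τ_1 = 24.09/γ_1.
Leg 2: γ = 1/√(1 − 0.6955²) = 1/√0.5163 = 1.392; τ_2 = 17.44/1.392 = 12.53 years.
Total proper time: τ_1 + 12.53 = 29.25, so τ_1 = 29.25 − 12.53 = 16.72 years.
γ_1 = 24.09/16.72 = 1.441; β = √(1 − 1/γ²) = √0.5183.

β = 0.720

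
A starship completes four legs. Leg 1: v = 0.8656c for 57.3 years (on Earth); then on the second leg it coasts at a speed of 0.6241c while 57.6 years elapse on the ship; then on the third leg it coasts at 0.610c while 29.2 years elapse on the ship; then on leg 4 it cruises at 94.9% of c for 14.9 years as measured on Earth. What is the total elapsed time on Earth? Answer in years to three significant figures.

Leg 1: 57.3 years is already measured on Earth.
Leg 2: γ = 1/√(1 − 0.6241²) = 1/√0.6105 = 1.280; Δt_2 = 1.280 × 57.6 = 73.72 years.
Leg 3: γ = 1/√(1 − 0.610²) = 1/√0.6279 = 1.262; Δt_3 = 1.262 × 29.2 = 36.85 years.
Leg 4: 14.9 years is already measured on Earth.
Total: 57.30 + 73.72 + 36.85 + 14.90 years.

Δt = 183 years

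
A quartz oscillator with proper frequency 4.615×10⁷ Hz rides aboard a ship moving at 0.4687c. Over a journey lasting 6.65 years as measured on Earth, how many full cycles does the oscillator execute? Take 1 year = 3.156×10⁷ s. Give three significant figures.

γ = 1/√(1 − 0.4687²) = 1/√0.7803 = 1.132
The oscillator's own cycle count is N = f × τ where τ is the proper time on the ship. τ = Δt/γ = 6.65/1.132 = 5.874 years = 1.854×10⁸ s.
N = 4.615×10⁷ × 1.854×10⁸ = 8.556×10¹⁵.

N = 8.56×10¹⁵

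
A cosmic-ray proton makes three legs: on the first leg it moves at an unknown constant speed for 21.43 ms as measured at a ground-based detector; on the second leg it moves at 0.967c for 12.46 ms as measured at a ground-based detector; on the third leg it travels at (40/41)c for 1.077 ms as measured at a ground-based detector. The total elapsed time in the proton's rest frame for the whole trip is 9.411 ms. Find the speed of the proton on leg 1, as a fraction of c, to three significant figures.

β = 0.960

Leg 1: speed unknown; τ_1 = 21.43/γ_1.
Leg 2: γ = 1/√(1 − 0.967²) = 1/√0.06491 = 3.925; τ_2 = 12.46/3.925 = 3.175 ms.
Leg 3: γ = 1/√(1 − (40/41)²) = 41/9 ≈ 4.556; τ_3 = 1.077/4.556 = 0.2364 ms.
Total proper time: τ_1 + 3.175 + 0.2364 = 9.411, so τ_1 = 9.411 − 3.411 = 6.000 ms.
γ_1 = 21.43/6.000 = 3.572; β = √(1 − 1/γ²) = √0.9216.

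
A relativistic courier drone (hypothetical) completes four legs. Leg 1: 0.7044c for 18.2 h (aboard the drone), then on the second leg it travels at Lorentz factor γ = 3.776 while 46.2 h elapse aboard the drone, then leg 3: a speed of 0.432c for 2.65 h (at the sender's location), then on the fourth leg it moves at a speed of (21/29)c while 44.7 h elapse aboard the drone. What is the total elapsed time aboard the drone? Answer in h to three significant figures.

τ = 111 h

Leg 1: 18.2 h is already measured aboard the drone.
Leg 2: 46.2 h is already measured aboard the drone.
Leg 3: γ = 1/√(1 − 0.432²) = 1/√0.8134 = 1.109; τ_3 = 2.65/1.109 = 2.390 h.
Leg 4: 44.7 h is already measured aboard the drone.
Total: 18.20 + 46.20 + 2.390 + 44.70 h.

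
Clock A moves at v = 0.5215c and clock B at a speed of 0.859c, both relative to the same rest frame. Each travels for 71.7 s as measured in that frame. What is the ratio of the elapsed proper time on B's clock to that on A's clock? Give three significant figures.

τ_B/τ_A = 0.600

A: γ = 1/√(1 − 0.5215²) = 1/√0.7280 = 1.172. B: γ = 1/√(1 − 0.859²) = 1/√0.2621 = 1.953.
τ_A/τ_B = γ_B/γ_A = 1.953/1.172 = 1.667, so τ_B/τ_A = 0.6000.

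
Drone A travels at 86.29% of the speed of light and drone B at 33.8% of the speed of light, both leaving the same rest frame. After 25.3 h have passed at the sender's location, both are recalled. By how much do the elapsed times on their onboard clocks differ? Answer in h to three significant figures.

|τ_A − τ_B| = 11.0 h

A: β = 0.8629; γ = 1/√(1 − 0.8629²) = 1/√0.2554 = 1.979; τ_A = 25.3/1.979 = 12.79 h.
B: β = 0.338; γ = 1/√(1 − 0.338²) = 1/√0.8858 = 1.063; τ_B = 25.3/1.063 = 23.81 h.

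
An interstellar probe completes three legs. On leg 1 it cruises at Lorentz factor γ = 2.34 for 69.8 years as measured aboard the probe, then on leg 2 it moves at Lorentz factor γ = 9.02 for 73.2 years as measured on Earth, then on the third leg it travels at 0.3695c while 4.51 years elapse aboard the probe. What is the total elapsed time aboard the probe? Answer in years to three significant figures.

τ = 82.4 years

Leg 1: 69.8 years is already measured aboard the probe.
Leg 2: γ = 9.02; τ_2 = 73.2/9.020 = 8.115 years.
Leg 3: 4.51 years is already measured aboard the probe.
Total: 69.80 + 8.115 + 4.510 years.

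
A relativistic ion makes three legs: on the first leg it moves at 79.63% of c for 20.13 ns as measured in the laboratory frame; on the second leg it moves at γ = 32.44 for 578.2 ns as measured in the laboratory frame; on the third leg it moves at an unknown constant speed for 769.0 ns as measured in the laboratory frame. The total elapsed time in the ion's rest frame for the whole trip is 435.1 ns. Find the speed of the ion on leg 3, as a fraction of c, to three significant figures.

β = 0.850

Leg 1: β = 0.7963; γ = 1/√(1 − 0.7963²) = 1/√0.3659 = 1.653; τ_1 = 20.13/1.653 = 12.18 ns.
Leg 2: γ = 32.44; τ_2 = 578.2/32.44 = 17.82 ns.
Leg 3: speed unknown; τ_3 = 769.0/γ_3.
Total proper time: 12.18 + 17.82 + τ_3 = 435.1, so τ_3 = 435.1 − 30.00 = 405.1 ns.
γ_3 = 769.0/405.1 = 1.898; β = √(1 − 1/γ²) = √0.7225.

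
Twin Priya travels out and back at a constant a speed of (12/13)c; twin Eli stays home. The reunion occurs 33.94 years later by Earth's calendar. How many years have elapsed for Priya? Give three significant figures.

γ = 1/√(1 − (12/13)²) = 13/5 = 2.600
Priya's clock measures proper time along the trip: τ = Δt/γ = 33.94/2.600 years.

τ = 13.1 years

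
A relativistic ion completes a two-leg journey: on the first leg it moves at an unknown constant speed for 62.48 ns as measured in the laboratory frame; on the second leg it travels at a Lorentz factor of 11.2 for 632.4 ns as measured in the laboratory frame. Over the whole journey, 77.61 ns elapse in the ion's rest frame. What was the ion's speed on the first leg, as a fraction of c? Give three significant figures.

Leg 1: speed unknown; τ_1 = 62.48/γ_1.
Leg 2: γ = 11.2; τ_2 = 632.4/11.20 = 56.46 ns.
Total proper time: τ_1 + 56.46 = 77.61, so τ_1 = 77.61 − 56.46 = 21.15 ns.
γ_1 = 62.48/21.15 = 2.955; β = √(1 − 1/γ²) = √0.8855.

β = 0.941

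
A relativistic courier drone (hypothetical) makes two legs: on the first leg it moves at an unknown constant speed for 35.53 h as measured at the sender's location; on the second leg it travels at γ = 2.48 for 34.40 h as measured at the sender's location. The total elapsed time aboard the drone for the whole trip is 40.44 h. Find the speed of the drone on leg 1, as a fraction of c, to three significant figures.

Leg 1: speed unknown; τ_1 = 35.53/γ_1.
Leg 2: γ = 2.48; τ_2 = 34.40/2.480 = 13.87 h.
Total proper time: τ_1 + 13.87 = 40.44, so τ_1 = 40.44 − 13.87 = 26.57 h.
γ_1 = 35.53/26.57 = 1.337; β = √(1 − 1/γ²) = √0.4408.

β = 0.664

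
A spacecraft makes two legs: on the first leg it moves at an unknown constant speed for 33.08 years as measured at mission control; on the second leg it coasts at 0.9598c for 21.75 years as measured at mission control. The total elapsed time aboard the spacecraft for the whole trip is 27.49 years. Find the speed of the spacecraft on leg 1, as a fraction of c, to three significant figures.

β = 0.763

Leg 1: speed unknown; τ_1 = 33.08/γ_1.
Leg 2: γ = 1/√(1 − 0.9598²) = 1/√0.07878 = 3.563; τ_2 = 21.75/3.563 = 6.105 years.
Total proper time: τ_1 + 6.105 = 27.49, so τ_1 = 27.49 − 6.105 = 21.39 years.
γ_1 = 33.08/21.39 = 1.547; β = √(1 − 1/γ²) = √0.5821.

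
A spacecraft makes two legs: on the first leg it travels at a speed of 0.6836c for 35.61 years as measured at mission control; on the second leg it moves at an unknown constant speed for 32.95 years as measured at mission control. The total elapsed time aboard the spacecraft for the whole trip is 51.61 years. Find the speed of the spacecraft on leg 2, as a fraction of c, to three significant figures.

β = 0.629

Leg 1: γ = 1/√(1 − 0.6836²) = 1/√0.5327 = 1.370; τ_1 = 35.61/1.370 = 25.99 years.
Leg 2: speed unknown; τ_2 = 32.95/γ_2.
Total proper time: 25.99 + τ_2 = 51.61, so τ_2 = 51.61 − 25.99 = 25.62 years.
γ_2 = 32.95/25.62 = 1.286; β = √(1 − 1/γ²) = √0.3954.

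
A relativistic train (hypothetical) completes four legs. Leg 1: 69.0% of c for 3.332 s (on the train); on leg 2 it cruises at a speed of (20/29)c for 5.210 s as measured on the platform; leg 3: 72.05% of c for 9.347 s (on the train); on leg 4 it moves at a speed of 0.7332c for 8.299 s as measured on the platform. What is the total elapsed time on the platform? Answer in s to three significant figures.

Δt = 31.6 s

Leg 1: β = 0.690; γ = 1/√(1 − 0.690²) = 1/√0.5239 = 1.382; Δt_1 = 1.382 × 3.332 = 4.603 s.
Leg 2: 5.210 s is already measured on the platform.
Leg 3: β = 0.7205; γ = 1/√(1 − 0.7205²) = 1/√0.4809 = 1.442; Δt_3 = 1.442 × 9.347 = 13.48 s.
Leg 4: 8.299 s is already measured on the platform.
Total: 4.603 + 5.210 + 13.48 + 8.299 s.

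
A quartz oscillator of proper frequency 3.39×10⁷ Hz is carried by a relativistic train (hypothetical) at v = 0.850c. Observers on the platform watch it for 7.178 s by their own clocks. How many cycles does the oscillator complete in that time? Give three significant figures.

N = 1.28×10⁸

γ = 1/√(1 − 0.850²) = 1/√0.2775 = 1.898
During 7.178 s of lab time, the oscillator's proper time advances by τ = Δt/γ = 7.178/1.898 = 3.781 s = 3.781×10⁰ s.
N = f × τ = 3.39×10⁷ × 3.781×10⁰ = 1.282×10⁸.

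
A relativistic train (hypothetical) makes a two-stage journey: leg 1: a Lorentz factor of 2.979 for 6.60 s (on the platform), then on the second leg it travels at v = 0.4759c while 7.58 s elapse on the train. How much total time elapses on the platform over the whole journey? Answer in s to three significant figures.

Δt = 15.2 s

Leg 1: 6.60 s is already measured on the platform.
Leg 2: γ = 1/√(1 − 0.4759²) = 1/√0.7735 = 1.137; Δt_2 = 1.137 × 7.58 = 8.619 s.
Total: 6.600 + 8.619 s.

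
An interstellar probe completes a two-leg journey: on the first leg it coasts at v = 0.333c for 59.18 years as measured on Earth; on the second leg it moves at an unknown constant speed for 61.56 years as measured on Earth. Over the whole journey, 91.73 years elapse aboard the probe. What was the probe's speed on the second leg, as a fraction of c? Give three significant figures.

β = 0.812

Leg 1: γ = 1/√(1 − 0.333²) = 1/√0.8891 = 1.061; τ_1 = 59.18/1.061 = 55.80 years.
Leg 2: speed unknown; τ_2 = 61.56/γ_2.
Total proper time: 55.80 + τ_2 = 91.73, so τ_2 = 91.73 − 55.80 = 35.93 years.
γ_2 = 61.56/35.93 = 1.713; β = √(1 − 1/γ²) = √0.6594.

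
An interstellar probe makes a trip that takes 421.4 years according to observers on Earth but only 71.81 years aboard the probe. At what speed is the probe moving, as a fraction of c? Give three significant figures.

The proper time is measured aboard the probe (both events occur at the probe's location); Δt is measured on Earth. γ = Δt/τ = 421.4/71.81 = 5.868.
β = √(1 − 1/γ²) = √(1 − 0.02904) = √0.9710

v = 0.985c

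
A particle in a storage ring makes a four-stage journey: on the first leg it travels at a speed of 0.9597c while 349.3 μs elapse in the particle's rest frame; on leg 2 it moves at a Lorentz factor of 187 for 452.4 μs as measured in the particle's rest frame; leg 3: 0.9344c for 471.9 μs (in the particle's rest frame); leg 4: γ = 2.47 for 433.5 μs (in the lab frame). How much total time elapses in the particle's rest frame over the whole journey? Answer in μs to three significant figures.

Leg 1: 349.3 μs is already measured in the particle's rest frame.
Leg 2: 452.4 μs is already measured in the particle's rest frame.
Leg 3: 471.9 μs is already measured in the particle's rest frame.
Leg 4: γ = 2.47; τ_4 = 433.5/2.470 = 175.5 μs.
Total: 349.3 + 452.4 + 471.9 + 175.5 μs.

τ = 1450 μs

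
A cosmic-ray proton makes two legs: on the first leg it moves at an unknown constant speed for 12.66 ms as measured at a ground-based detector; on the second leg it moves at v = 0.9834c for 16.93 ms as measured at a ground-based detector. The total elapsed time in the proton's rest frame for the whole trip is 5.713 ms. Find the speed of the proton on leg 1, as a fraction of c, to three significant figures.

β = 0.978

Leg 1: speed unknown; τ_1 = 12.66/γ_1.
Leg 2: γ = 1/√(1 − 0.9834²) = 1/√0.03292 = 5.511; τ_2 = 16.93/5.511 = 3.072 ms.
Total proper time: τ_1 + 3.072 = 5.713, so τ_1 = 5.713 − 3.072 = 2.641 ms.
γ_1 = 12.66/2.641 = 4.794; β = √(1 − 1/γ²) = √0.9565.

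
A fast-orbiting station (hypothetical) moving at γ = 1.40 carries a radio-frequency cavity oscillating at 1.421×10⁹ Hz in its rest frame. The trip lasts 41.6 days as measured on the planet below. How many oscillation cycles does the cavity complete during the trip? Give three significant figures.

N = 3.65×10¹⁵

γ = 1.40
The oscillator's own cycle count is N = f × τ where τ is the proper time aboard the station. τ = Δt/γ = 41.6/1.400 = 29.71 days = 2.567×10⁶ s.
N = 1.421×10⁹ × 2.567×10⁶ = 3.648×10¹⁵.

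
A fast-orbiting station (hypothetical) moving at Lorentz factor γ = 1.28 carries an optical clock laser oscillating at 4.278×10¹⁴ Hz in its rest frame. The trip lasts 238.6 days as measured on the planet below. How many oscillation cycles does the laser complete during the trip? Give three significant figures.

N = 6.89×10²¹

γ = 1.28
The oscillator's own cycle count is N = f × τ where τ is the proper time aboard the station. τ = Δt/γ = 238.6/1.280 = 186.4 days = 1.611×10⁷ s.
N = 4.278×10¹⁴ × 1.611×10⁷ = 6.890×10²¹.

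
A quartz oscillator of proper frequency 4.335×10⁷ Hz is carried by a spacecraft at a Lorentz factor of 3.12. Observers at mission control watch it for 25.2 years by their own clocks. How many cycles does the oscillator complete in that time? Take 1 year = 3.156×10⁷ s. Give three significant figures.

γ = 3.12
During 25.2 years of lab time, the oscillator's proper time advances by τ = Δt/γ = 25.2/3.120 = 8.077 years = 2.549×10⁸ s.
N = f × τ = 4.335×10⁷ × 2.549×10⁸ = 1.105×10¹⁶.

N = 1.11×10¹⁶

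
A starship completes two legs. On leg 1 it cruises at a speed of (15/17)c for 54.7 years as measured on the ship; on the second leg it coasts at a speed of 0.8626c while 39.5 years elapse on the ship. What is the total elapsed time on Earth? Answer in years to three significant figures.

Leg 1: γ = 1/√(1 − (15/17)²) = 17/8 = 2.125; Δt_1 = 2.125 × 54.7 = 116.2 years.
Leg 2: γ = 1/√(1 − 0.8626²) = 1/√0.2559 = 1.977; Δt_2 = 1.977 × 39.5 = 78.08 years.
Total: 116.2 + 78.08 years.

Δt = 194 years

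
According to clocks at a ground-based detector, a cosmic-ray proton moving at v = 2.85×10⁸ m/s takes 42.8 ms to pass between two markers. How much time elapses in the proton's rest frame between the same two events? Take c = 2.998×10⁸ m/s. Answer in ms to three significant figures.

τ = 13.3 ms

β = 2.85×10⁸/2.998×10⁸ = 0.9506; γ = 1/√(1 − 0.9506²) = 3.223
The interval measured at a ground-based detector is the dilated one; the clock in the proton's rest frame measures the proper time τ = Δt/γ = 42.8/3.223 ms.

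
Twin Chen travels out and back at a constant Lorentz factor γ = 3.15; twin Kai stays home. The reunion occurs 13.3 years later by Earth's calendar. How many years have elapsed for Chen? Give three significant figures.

γ = 3.15
Chen's clock measures proper time along the trip: τ = Δt/γ = 13.3/3.150 years.

τ = 4.22 years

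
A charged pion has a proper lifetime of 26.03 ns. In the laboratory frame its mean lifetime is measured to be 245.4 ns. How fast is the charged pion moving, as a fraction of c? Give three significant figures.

β = 0.994

γ = Δt/τ₀ = 245.4/26.03 = 9.428
β = √(1 − 1/γ²) = √(1 − 0.01125) = √0.9887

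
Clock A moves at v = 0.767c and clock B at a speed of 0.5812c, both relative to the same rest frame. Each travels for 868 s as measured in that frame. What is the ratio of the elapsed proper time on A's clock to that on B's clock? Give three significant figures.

τ_A/τ_B = 0.788

A: γ = 1/√(1 − 0.767²) = 1/√0.4117 = 1.558. B: γ = 1/√(1 − 0.5812²) = 1/√0.6622 = 1.229.
τ_A/τ_B = γ_B/γ_A = 1.229/1.558 = 0.7885, so τ_A/τ_B = 0.7885.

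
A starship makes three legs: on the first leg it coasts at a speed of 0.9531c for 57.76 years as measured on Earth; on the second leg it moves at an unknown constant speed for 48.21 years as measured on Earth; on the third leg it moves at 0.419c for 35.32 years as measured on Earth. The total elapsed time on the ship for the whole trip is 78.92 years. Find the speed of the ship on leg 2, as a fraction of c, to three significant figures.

β = 0.793

Leg 1: γ = 1/√(1 − 0.9531²) = 1/√0.09160 = 3.304; τ_1 = 57.76/3.304 = 17.48 years.
Leg 2: speed unknown; τ_2 = 48.21/γ_2.
Leg 3: γ = 1/√(1 − 0.419²) = 1/√0.8244 = 1.101; τ_3 = 35.32/1.101 = 32.07 years.
Total proper time: 17.48 + τ_2 + 32.07 = 78.92, so τ_2 = 78.92 − 49.55 = 29.37 years.
γ_2 = 48.21/29.37 = 1.642; β = √(1 − 1/γ²) = √0.6289.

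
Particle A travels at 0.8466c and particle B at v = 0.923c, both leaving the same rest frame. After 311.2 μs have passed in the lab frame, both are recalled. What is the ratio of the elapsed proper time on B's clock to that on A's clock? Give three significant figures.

A: γ = 1/√(1 − 0.8466²) = 1/√0.2833 = 1.879. B: γ = 1/√(1 − 0.923²) = 1/√0.1481 = 2.599.
τ_A/τ_B = γ_B/γ_A = 2.599/1.879 = 1.383, so τ_B/τ_A = 0.7230.

τ_B/τ_A = 0.723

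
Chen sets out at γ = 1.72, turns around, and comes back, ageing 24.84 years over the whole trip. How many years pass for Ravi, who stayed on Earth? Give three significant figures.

γ = 1.72
Earth-frame duration is the dilated interval: Δt = γτ = 1.720 × 24.84 years.

Δt = 42.7 years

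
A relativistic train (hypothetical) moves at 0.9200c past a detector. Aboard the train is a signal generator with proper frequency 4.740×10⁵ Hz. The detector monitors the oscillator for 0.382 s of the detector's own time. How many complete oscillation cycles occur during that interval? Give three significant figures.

N = 7.10×10⁴

γ = 1/√(1 − 0.9200²) = 1/√0.1536 = 2.552
During 0.382 s of lab time, the oscillator's proper time advances by τ = Δt/γ = 0.382/2.552 = 0.1497 s = 1.497×10⁻¹ s.
N = f × τ = 4.740×10⁵ × 1.497×10⁻¹ = 7.096×10⁴.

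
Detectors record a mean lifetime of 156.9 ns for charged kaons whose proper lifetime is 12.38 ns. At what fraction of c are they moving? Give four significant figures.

γ = Δt/τ₀ = 156.9/12.38 = 12.67
β = √(1 − 1/γ²) = √(1 − 0.006226) = √0.9938

v = 0.9969c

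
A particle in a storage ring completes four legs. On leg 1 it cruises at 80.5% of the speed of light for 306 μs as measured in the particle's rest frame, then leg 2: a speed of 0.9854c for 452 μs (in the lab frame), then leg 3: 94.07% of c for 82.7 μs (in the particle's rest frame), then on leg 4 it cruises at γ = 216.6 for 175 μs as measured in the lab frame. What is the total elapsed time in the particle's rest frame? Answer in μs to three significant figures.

τ = 466 μs

Leg 1: 306 μs is already measured in the particle's rest frame.
Leg 2: γ = 1/√(1 − 0.9854²) = 1/√0.02899 = 5.874; τ_2 = 452/5.874 = 76.96 μs.
Leg 3: 82.7 μs is already measured in the particle's rest frame.
Leg 4: γ = 216.6; τ_4 = 175/216.6 = 0.8079 μs.
Total: 306.0 + 76.96 + 82.70 + 0.8079 μs.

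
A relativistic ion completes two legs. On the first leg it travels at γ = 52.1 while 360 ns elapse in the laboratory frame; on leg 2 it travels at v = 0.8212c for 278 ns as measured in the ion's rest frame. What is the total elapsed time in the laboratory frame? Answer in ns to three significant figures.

Δt = 847 ns

Leg 1: 360 ns is already measured in the laboratory frame.
Leg 2: γ = 1/√(1 − 0.8212²) = 1/√0.3256 = 1.752; Δt_2 = 1.752 × 278 = 487.2 ns.
Total: 360.0 + 487.2 ns.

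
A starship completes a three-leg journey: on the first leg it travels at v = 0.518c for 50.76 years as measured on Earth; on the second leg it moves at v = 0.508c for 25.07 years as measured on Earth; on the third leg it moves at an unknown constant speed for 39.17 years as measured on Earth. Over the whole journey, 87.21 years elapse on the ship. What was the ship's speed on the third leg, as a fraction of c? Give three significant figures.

Leg 1: γ = 1/√(1 − 0.518²) = 1/√0.7317 = 1.169; τ_1 = 50.76/1.169 = 43.42 years.
Leg 2: γ = 1/√(1 − 0.508²) = 1/√0.7419 = 1.161; τ_2 = 25.07/1.161 = 21.59 years.
Leg 3: speed unknown; τ_3 = 39.17/γ_3.
Total proper time: 43.42 + 21.59 + τ_3 = 87.21, so τ_3 = 87.21 − 65.01 = 22.20 years.
γ_3 = 39.17/22.20 = 1.765; β = √(1 − 1/γ²) = √0.6789.

β = 0.824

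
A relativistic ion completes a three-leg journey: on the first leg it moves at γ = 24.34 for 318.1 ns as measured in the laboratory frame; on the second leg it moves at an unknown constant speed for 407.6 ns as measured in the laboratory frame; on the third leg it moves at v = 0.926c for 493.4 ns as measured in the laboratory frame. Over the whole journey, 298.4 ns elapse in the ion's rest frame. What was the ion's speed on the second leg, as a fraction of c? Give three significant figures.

β = 0.970

Leg 1: γ = 24.34; τ_1 = 318.1/24.34 = 13.07 ns.
Leg 2: speed unknown; τ_2 = 407.6/γ_2.
Leg 3: γ = 1/√(1 − 0.926²) = 1/√0.1425 = 2.649; τ_3 = 493.4/2.649 = 186.3 ns.
Total proper time: 13.07 + τ_2 + 186.3 = 298.4, so τ_2 = 298.4 − 199.3 = 99.06 ns.
γ_2 = 407.6/99.06 = 4.115; β = √(1 − 1/γ²) = √0.9409.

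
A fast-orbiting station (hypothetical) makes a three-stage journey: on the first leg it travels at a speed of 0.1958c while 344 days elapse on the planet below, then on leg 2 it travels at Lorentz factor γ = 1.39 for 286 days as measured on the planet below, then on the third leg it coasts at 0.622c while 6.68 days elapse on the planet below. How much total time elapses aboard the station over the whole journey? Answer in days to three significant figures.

τ = 548 days

Leg 1: γ = 1/√(1 − 0.1958²) = 1/√0.9617 = 1.020; τ_1 = 344/1.020 = 337.3 days.
Leg 2: γ = 1.39; τ_2 = 286/1.390 = 205.8 days.
Leg 3: γ = 1/√(1 − 0.622²) = 1/√0.6131 = 1.277; τ_3 = 6.68/1.277 = 5.231 days.
Total: 337.3 + 205.8 + 5.231 days.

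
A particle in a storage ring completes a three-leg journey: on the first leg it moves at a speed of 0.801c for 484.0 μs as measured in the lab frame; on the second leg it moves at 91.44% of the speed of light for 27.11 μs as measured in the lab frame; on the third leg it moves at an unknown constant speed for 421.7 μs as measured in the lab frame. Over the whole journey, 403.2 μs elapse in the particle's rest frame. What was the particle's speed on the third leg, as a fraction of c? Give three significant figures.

β = 0.970

Leg 1: γ = 1/√(1 − 0.801²) = 1/√0.3584 = 1.670; τ_1 = 484.0/1.670 = 289.8 μs.
Leg 2: β = 0.9144; γ = 1/√(1 − 0.9144²) = 1/√0.1639 = 2.470; τ_2 = 27.11/2.470 = 10.97 μs.
Leg 3: speed unknown; τ_3 = 421.7/γ_3.
Total proper time: 289.8 + 10.97 + τ_3 = 403.2, so τ_3 = 403.2 − 300.7 = 102.5 μs.
γ_3 = 421.7/102.5 = 4.115; β = √(1 − 1/γ²) = √0.9410.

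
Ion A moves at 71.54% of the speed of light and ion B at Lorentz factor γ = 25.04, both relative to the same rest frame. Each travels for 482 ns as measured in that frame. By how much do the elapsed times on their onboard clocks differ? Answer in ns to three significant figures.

A: β = 0.7154; γ = 1/√(1 − 0.7154²) = 1/√0.4882 = 1.431; τ_A = 482/1.431 = 336.8 ns.
B: γ = 25.04; τ_B = 482/25.04 = 19.25 ns.

|τ_A − τ_B| = 318 ns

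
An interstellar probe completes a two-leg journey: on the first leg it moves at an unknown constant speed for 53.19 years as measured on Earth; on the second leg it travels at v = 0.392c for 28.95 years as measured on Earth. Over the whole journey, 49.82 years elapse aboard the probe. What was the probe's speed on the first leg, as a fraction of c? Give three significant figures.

β = 0.900

Leg 1: speed unknown; τ_1 = 53.19/γ_1.
Leg 2: γ = 1/√(1 − 0.392²) = 1/√0.8463 = 1.087; τ_2 = 28.95/1.087 = 26.63 years.
Total proper time: τ_1 + 26.63 = 49.82, so τ_1 = 49.82 − 26.63 = 23.19 years.
γ_1 = 53.19/23.19 = 2.294; β = √(1 − 1/γ²) = √0.8100.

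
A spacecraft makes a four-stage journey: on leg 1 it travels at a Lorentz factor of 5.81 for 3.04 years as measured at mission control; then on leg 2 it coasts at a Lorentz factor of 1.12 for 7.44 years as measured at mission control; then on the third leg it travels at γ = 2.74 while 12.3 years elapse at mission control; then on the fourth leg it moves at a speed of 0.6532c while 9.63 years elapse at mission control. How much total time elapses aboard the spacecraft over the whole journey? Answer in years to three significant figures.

τ = 18.9 years

Leg 1: γ = 5.81; τ_1 = 3.04/5.810 = 0.5232 years.
Leg 2: γ = 1.12; τ_2 = 7.44/1.120 = 6.643 years.
Leg 3: γ = 2.74; τ_3 = 12.3/2.740 = 4.489 years.
Leg 4: γ = 1/√(1 − 0.6532²) = 1/√0.5733 = 1.321; τ_4 = 9.63/1.321 = 7.292 years.
Total: 0.5232 + 6.643 + 4.489 + 7.292 years.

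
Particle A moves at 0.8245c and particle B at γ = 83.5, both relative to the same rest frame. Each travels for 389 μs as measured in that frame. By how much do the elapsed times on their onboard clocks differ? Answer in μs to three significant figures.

A: γ = 1/√(1 − 0.8245²) = 1/√0.3202 = 1.767; τ_A = 389/1.767 = 220.1 μs.
B: γ = 83.5; τ_B = 389/83.50 = 4.659 μs.

|τ_A − τ_B| = 215 μs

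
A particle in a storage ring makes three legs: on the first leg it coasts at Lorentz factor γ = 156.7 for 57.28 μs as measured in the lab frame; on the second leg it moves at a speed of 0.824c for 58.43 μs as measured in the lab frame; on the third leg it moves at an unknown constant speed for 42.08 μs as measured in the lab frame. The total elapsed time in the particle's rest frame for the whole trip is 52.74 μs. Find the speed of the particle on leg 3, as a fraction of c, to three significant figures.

Leg 1: γ = 156.7; τ_1 = 57.28/156.7 = 0.3655 μs.
Leg 2: γ = 1/√(1 − 0.824²) = 1/√0.3210 = 1.765; τ_2 = 58.43/1.765 = 33.11 μs.
Leg 3: speed unknown; τ_3 = 42.08/γ_3.
Total proper time: 0.3655 + 33.11 + τ_3 = 52.74, so τ_3 = 52.74 − 33.47 = 19.27 μs.
γ_3 = 42.08/19.27 = 2.184; β = √(1 − 1/γ²) = √0.7903.

β = 0.889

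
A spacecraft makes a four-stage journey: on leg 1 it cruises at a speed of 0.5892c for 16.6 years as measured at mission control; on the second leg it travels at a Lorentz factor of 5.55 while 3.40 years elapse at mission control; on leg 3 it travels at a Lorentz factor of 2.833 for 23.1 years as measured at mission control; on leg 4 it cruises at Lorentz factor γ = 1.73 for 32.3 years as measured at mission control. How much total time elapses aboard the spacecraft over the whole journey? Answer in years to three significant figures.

τ = 40.8 years

Leg 1: γ = 1/√(1 − 0.5892²) = 1/√0.6528 = 1.238; τ_1 = 16.6/1.238 = 13.41 years.
Leg 2: γ = 5.55; τ_2 = 3.40/5.550 = 0.6126 years.
Leg 3: γ = 2.833; τ_3 = 23.1/2.833 = 8.154 years.
Leg 4: γ = 1.73; τ_4 = 32.3/1.730 = 18.67 years.
Total: 13.41 + 0.6126 + 8.154 + 18.67 years.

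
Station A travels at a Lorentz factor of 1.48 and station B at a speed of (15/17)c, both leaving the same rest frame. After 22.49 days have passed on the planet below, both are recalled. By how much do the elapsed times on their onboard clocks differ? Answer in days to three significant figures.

A: γ = 1.48; τ_A = 22.49/1.480 = 15.20 days.
B: γ = 1/√(1 − (15/17)²) = 17/8 = 2.125; τ_B = 22.49/2.125 = 10.58 days.

|τ_A − τ_B| = 4.61 days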